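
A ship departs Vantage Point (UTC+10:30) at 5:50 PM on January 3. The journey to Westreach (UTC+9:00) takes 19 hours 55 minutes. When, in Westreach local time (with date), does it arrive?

Westreach is 1:30 behind Vantage Point.
After 19 hours and 55 minutes it is 1:45 PM (Jan 4) in Vantage Point.
Shift by the zone difference: 1:45 PM − 1:30 = 12:15 PM on Jan 4 in Westreach.

12:15 PM on January 4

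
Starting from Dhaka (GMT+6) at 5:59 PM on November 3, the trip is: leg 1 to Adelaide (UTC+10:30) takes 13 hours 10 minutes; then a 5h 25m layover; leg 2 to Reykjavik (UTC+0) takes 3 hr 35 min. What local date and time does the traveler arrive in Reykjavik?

10:09 AM on Nov 4

Convert departure to UTC: 5:59 PM − 6:00 = 11:59 AM UTC on Nov 3.
Add 13 hours 10 minutes leg 1 → 1:09 AM UTC (Nov 4).
Add 5 hours and 25 minutes layover in Adelaide → 6:34 AM UTC.
Add 3 hours and 35 minutes leg 2 → 10:09 AM UTC.
Reykjavik is UTC+0, so local arrival is the same: 10:09 AM on Nov 4.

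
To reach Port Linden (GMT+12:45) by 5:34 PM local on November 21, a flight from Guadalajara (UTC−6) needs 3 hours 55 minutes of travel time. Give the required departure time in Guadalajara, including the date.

6:54 PM on November 20

Target arrival in UTC: 5:34 PM − 12:45 = 4:49 AM on Nov 21.
Subtract 3 hours 55 minutes → departure 12:54 AM UTC on Nov 21.
Guadalajara is UTC−6:00: 12:54 AM − 6:00 = 6:54 PM on Nov 20.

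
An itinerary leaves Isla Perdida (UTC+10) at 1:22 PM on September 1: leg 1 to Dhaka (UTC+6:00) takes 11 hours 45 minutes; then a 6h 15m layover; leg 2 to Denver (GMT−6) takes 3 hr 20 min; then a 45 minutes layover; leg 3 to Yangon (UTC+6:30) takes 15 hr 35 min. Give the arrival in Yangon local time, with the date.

Convert departure to UTC: 1:22 PM − 10:00 = 3:22 AM UTC on Sep 1.
Add 11 hours 45 minutes leg 1 → 3:07 PM UTC.
Add 6 hours and 15 minutes layover in Dhaka → 9:22 PM UTC.
Add 3 hours and 20 minutes leg 2 → 12:42 AM UTC (Sep 2).
Add 45 minutes layover in Denver → 1:27 AM UTC.
Add 15 hours and 35 minutes leg 3 → 5:02 PM UTC.
Yangon is UTC+6:30, so local arrival = 5:02 PM + 6:30 = 11:32 PM on Sep 2.

11:32 PM on September 2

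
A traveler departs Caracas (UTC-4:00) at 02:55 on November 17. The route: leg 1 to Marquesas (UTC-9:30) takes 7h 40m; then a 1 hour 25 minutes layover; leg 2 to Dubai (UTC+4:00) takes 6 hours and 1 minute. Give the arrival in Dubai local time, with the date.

Convert departure to UTC: 02:55 + 4:00 = 06:55 UTC on Nov 17.
Add 7 hours 40 minutes leg 1 → 14:35 UTC.
Add 1 hour and 25 minutes layover in Marquesas → 16:00 UTC.
Add 6 hours 1 minute leg 2 → 22:01 UTC.
Dubai is UTC+4:00, so local arrival = 22:01 + 4:00 = 02:01 on Nov 18.

02:01 on November 18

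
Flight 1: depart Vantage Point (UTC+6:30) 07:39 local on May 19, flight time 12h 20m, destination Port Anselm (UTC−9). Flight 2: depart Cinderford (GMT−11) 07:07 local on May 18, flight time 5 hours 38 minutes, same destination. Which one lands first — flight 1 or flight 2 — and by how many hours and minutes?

the second, by 13 hours 44 minutes

Flight 1 in UTC: 07:39 − 6:30 = 01:09 on May 19.
+12 hours and 20 minutes → arrive 13:29 UTC on May 19.
Flight 2 in UTC: 07:07 + 11:00 = 18:07 on May 18.
+5 hours and 38 minutes → arrive 23:45 UTC on May 18.
Flight 2 lands earlier by 13 hours 44 minutes.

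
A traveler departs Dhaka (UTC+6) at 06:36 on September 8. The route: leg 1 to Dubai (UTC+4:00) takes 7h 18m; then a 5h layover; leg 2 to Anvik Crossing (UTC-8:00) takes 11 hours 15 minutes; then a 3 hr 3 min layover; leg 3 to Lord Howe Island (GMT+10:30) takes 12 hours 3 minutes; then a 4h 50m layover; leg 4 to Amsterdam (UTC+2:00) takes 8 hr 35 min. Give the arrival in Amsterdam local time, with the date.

Convert departure to UTC: 06:36 − 6:00 = 00:36 UTC on Sep 8.
Add 7 hours and 18 minutes leg 1 → 07:54 UTC.
Add 5 hours layover in Dubai → 12:54 UTC.
Add 11 hours 15 minutes leg 2 → 00:09 UTC (Sep 9).
Add 3 hours 3 minutes layover in Anvik Crossing → 03:12 UTC.
Add 12 hours 3 minutes leg 3 → 15:15 UTC.
Add 4 hours 50 minutes layover in Lord Howe Island → 20:05 UTC.
Add 8 hours 35 minutes leg 4 → 04:40 UTC (Sep 10).
Amsterdam is UTC+2:00, so local arrival = 04:40 + 2:00 = 06:40 on Sep 10.

06:40 on September 10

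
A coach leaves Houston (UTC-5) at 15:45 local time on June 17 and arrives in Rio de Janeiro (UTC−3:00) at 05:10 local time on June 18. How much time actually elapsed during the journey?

11 hours 25 minutes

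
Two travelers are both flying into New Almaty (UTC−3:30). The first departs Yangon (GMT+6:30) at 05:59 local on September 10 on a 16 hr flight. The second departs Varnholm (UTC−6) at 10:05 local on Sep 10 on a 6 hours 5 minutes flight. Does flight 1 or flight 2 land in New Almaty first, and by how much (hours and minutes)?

Flight 1 in UTC: 05:59 − 6:30 = 23:29 on Sep 9.
+16 hours → arrive 15:29 UTC on Sep 10.
Flight 2 in UTC: 10:05 + 6:00 = 16:05 on Sep 10.
+6 hours 5 minutes → arrive 22:10 UTC on Sep 10.
Flight 1 lands earlier by 6 hours 41 minutes.

the first, by 6 hours 41 minutes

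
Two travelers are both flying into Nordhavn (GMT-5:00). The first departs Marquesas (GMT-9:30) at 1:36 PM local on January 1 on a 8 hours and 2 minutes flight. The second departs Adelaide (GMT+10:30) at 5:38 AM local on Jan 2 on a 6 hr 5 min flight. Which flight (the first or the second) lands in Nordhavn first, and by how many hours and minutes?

the second, by 5 hours 55 minutes

Flight 1 in UTC: 1:36 PM + 9:30 = 11:06 PM on Jan 1.
+8 hours 2 minutes → arrive 7:08 AM UTC on Jan 2.
Flight 2 in UTC: 5:38 AM − 10:30 = 7:08 PM on Jan 1.
+6 hours and 5 minutes → arrive 1:13 AM UTC on Jan 2.
Flight 2 lands earlier by 5 hours 55 minutes.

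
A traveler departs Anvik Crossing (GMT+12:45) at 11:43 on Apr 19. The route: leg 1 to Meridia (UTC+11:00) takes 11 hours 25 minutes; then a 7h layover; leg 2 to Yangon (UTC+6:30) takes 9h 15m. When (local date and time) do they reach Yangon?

09:08 on April 20

Convert departure to UTC: 11:43 − 12:45 = 22:58 UTC on Apr 18.
Add 11 hours and 25 minutes leg 1 → 10:23 UTC (Apr 19).
Add 7 hours layover in Meridia → 17:23 UTC.
Add 9 hours and 15 minutes leg 2 → 02:38 UTC (Apr 20).
Yangon is UTC+6:30, so local arrival = 02:38 + 6:30 = 09:08 on Apr 20.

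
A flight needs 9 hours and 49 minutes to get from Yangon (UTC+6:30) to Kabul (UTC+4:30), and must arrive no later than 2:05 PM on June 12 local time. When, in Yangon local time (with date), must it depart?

6:16 AM on June 12

Target arrival in UTC: 2:05 PM − 4:30 = 9:35 AM on Jun 12.
Subtract 9 hours 49 minutes → departure 11:46 PM UTC on Jun 11.
Yangon is UTC+6:30: 11:46 PM + 6:30 = 6:16 AM on Jun 12.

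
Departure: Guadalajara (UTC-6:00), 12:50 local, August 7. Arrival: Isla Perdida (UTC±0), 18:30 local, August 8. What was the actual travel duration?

23 hours 40 minutes

Departure in UTC: 12:50 + 6:00 = 18:50 on Aug 7.
Arrival is already UTC: 18:30 on Aug 8.
Elapsed = 18:30 − 18:50 (+1 day) = 23 hours 40 minutes.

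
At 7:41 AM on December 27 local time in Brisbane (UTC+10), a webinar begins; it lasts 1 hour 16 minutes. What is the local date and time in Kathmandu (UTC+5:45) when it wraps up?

Kathmandu is 4:15 behind Brisbane.
After 1 hour and 16 minutes it is 8:57 AM in Brisbane.
Shift by the zone difference: 8:57 AM − 4:15 = 4:42 AM on Dec 27 in Kathmandu.

4:42 AM on December 27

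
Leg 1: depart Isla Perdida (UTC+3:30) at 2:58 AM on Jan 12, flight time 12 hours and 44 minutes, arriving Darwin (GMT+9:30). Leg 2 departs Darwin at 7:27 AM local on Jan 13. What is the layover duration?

9 hours 45 minutes

Convert departure to UTC: 2:58 AM − 3:30 = 11:28 PM UTC on Jan 11.
Add 12 hours 44 minutes flight time → 12:12 PM UTC (Jan 12).
Darwin is UTC+9:30, so local arrival = 12:12 PM + 9:30 = 9:42 PM on Jan 12.
Layover = 7:27 AM − 9:42 PM (+1 day) = 9 hours 45 minutes.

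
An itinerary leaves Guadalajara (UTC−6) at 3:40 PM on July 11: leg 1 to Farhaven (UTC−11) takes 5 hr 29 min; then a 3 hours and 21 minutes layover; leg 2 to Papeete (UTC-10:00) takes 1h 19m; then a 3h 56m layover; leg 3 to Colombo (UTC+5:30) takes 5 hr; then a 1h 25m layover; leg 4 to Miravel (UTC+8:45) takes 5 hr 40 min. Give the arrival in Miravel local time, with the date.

8:35 AM on Jul 13

Convert departure to UTC: 3:40 PM + 6:00 = 9:40 PM UTC on Jul 11.
Add 5 hours and 29 minutes leg 1 → 3:09 AM UTC (Jul 12).
Add 3 hours and 21 minutes layover in Farhaven → 6:30 AM UTC.
Add 1 hour and 19 minutes leg 2 → 7:49 AM UTC.
Add 3 hours 56 minutes layover in Papeete → 11:45 AM UTC.
Add 5 hours leg 3 → 4:45 PM UTC.
Add 1 hour and 25 minutes layover in Colombo → 6:10 PM UTC.
Add 5 hours and 40 minutes leg 4 → 11:50 PM UTC.
Miravel is UTC+8:45, so local arrival = 11:50 PM + 8:45 = 8:35 AM on Jul 13.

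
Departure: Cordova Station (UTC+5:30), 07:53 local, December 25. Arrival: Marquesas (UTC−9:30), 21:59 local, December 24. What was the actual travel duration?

5 hours 6 minutes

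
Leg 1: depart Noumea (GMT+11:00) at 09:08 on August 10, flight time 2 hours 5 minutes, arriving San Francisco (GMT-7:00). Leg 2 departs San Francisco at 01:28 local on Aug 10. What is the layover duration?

Convert departure to UTC: 09:08 − 11:00 = 22:08 UTC on Aug 9.
Add 2 hours 5 minutes flight time → 00:13 UTC (Aug 10).
San Francisco is UTC−7:00, so local arrival = 00:13 − 7:00 = 17:13 on Aug 9.
Layover = 01:28 − 17:13 (+1 day) = 8 hours 15 minutes.

8 hours 15 minutes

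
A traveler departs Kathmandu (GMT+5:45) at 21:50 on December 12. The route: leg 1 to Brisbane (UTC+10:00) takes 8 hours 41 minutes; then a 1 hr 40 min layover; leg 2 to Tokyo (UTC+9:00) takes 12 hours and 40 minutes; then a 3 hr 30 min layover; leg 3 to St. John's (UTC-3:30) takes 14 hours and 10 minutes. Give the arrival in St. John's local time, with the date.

05:16 on December 14

Convert departure to UTC: 21:50 − 5:45 = 16:05 UTC on Dec 12.
Add 8 hours and 41 minutes leg 1 → 00:46 UTC (Dec 13).
Add 1 hour 40 minutes layover in Brisbane → 02:26 UTC.
Add 12 hours and 40 minutes leg 2 → 15:06 UTC.
Add 3 hours and 30 minutes layover in Tokyo → 18:36 UTC.
Add 14 hours and 10 minutes leg 3 → 08:46 UTC (Dec 14).
St. John's is UTC−3:30, so local arrival = 08:46 − 3:30 = 05:16 on Dec 14.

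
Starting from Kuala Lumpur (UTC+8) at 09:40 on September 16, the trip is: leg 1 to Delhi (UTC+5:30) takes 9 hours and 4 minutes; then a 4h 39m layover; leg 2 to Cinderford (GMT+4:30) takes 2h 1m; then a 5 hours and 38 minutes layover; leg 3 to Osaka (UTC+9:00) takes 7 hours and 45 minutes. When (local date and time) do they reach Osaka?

15:47 on Sep 17

Convert departure to UTC: 09:40 − 8:00 = 01:40 UTC on Sep 16.
Add 9 hours 4 minutes leg 1 → 10:44 UTC.
Add 4 hours 39 minutes layover in Delhi → 15:23 UTC.
Add 2 hours 1 minute leg 2 → 17:24 UTC.
Add 5 hours and 38 minutes layover in Cinderford → 23:02 UTC.
Add 7 hours and 45 minutes leg 3 → 06:47 UTC (Sep 17).
Osaka is UTC+9:00, so local arrival = 06:47 + 9:00 = 15:47 on Sep 17.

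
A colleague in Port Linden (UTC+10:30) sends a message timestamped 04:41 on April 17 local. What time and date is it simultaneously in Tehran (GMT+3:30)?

21:41 on April 16

Tehran is 7:00 behind Port Linden.
Shift by the zone difference: 04:41 − 7:00 = 21:41 on Apr 16 in Tehran.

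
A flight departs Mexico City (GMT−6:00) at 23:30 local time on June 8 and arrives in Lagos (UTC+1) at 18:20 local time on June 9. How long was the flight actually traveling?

Departure in UTC: 23:30 + 6:00 = 05:30 on Jun 9.
Arrival in UTC: 18:20 − 1:00 = 17:20 on Jun 9.
Elapsed = 17:20 − 05:30 = 11 hours 50 minutes.

11 hours 50 minutes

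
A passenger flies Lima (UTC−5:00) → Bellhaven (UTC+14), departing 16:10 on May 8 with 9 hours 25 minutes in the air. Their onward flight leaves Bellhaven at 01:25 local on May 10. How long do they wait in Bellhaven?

4 hours 50 minutes

Convert departure to UTC: 16:10 + 5:00 = 21:10 UTC on May 8.
Add 9 hours 25 minutes flight time → 06:35 UTC (May 9).
Bellhaven is UTC+14:00, so local arrival = 06:35 + 14:00 = 20:35 on May 9.
Layover = 01:25 − 20:35 (+1 day) = 4 hours 50 minutes.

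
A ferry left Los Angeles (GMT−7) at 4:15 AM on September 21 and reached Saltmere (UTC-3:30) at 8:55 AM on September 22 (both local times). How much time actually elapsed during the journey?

Departure in UTC: 4:15 AM + 7:00 = 11:15 AM on Sep 21.
Arrival in UTC: 8:55 AM + 3:30 = 12:25 PM on Sep 22.
Elapsed = 12:25 PM − 11:15 AM (+1 day) = 25 hours 10 minutes.

25 hours 10 minutes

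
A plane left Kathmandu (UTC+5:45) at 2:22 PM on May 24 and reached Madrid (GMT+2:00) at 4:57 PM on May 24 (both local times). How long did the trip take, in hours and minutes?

6 hours 20 minutes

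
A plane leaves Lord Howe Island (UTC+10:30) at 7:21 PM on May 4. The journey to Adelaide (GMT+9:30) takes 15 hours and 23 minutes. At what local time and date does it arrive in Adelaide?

9:44 AM on May 5

Adelaide is 1:00 behind Lord Howe Island.
After 15 hours and 23 minutes it is 10:44 AM (May 5) in Lord Howe Island.
Shift by the zone difference: 10:44 AM − 1:00 = 9:44 AM on May 5 in Adelaide.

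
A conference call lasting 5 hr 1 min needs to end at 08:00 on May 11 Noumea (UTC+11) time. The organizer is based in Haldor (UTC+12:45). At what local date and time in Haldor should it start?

Target end time in UTC: 08:00 − 11:00 = 21:00 on May 10.
Subtract 5 hours 1 minute → start 15:59 UTC on May 10.
Haldor is UTC+12:45: 15:59 + 12:45 = 04:44 on May 11.

04:44 on May 11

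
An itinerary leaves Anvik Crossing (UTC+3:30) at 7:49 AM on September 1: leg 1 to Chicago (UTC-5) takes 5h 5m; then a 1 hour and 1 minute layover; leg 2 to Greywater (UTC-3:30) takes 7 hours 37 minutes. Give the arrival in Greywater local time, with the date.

2:32 PM on September 1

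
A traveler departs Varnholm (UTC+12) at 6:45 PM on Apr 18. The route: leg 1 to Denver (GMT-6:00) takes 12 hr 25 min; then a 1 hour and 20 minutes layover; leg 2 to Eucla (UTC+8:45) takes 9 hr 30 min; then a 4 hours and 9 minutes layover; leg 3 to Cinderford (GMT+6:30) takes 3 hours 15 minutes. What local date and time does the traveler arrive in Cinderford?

Convert departure to UTC: 6:45 PM − 12:00 = 6:45 AM UTC on Apr 18.
Add 12 hours and 25 minutes leg 1 → 7:10 PM UTC.
Add 1 hour and 20 minutes layover in Denver → 8:30 PM UTC.
Add 9 hours and 30 minutes leg 2 → 6:00 AM UTC (Apr 19).
Add 4 hours 9 minutes layover in Eucla → 10:09 AM UTC.
Add 3 hours 15 minutes leg 3 → 1:24 PM UTC.
Cinderford is UTC+6:30, so local arrival = 1:24 PM + 6:30 = 7:54 PM on Apr 19.

7:54 PM on April 19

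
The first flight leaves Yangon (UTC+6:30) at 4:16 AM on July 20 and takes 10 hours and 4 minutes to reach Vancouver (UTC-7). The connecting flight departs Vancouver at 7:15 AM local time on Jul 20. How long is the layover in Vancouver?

6 hours 25 minutes

Convert departure to UTC: 4:16 AM − 6:30 = 9:46 PM UTC on Jul 19.
Add 10 hours 4 minutes flight time → 7:50 AM UTC (Jul 20).
Vancouver is UTC−7:00, so local arrival = 7:50 AM − 7:00 = 12:50 AM on Jul 20.
Layover = 7:15 AM − 12:50 AM = 6 hours 25 minutes.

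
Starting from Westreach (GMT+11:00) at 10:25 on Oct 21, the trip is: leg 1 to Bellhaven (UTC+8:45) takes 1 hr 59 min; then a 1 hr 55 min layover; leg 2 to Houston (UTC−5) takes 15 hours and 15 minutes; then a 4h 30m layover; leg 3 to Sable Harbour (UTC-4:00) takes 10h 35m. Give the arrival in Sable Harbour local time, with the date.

Convert departure to UTC: 10:25 − 11:00 = 23:25 UTC on Oct 20.
Add 1 hour and 59 minutes leg 1 → 01:24 UTC (Oct 21).
Add 1 hour 55 minutes layover in Bellhaven → 03:19 UTC.
Add 15 hours and 15 minutes leg 2 → 18:34 UTC.
Add 4 hours and 30 minutes layover in Houston → 23:04 UTC.
Add 10 hours and 35 minutes leg 3 → 09:39 UTC (Oct 22).
Sable Harbour is UTC−4:00, so local arrival = 09:39 − 4:00 = 05:39 on Oct 22.

05:39 on Oct 22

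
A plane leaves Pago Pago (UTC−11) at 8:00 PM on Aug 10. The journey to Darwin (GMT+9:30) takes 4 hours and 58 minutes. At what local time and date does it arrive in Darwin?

Convert departure to UTC: 8:00 PM + 11:00 = 7:00 AM UTC on Aug 11.
Add 4 hours and 58 minutes travel time → 11:58 AM UTC.
Darwin is UTC+9:30, so local arrival = 11:58 AM + 9:30 = 9:28 PM on Aug 11.

9:28 PM on August 11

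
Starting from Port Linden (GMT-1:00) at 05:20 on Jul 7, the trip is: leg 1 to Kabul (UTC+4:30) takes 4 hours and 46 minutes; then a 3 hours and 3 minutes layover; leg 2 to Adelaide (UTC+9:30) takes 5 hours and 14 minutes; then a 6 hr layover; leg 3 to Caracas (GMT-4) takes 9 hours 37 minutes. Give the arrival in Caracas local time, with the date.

07:00 on July 8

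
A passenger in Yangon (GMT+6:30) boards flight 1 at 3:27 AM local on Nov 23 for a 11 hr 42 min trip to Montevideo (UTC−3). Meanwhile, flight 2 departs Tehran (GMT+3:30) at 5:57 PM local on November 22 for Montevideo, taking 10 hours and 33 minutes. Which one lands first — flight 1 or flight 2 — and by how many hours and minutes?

Flight 1 in UTC: 3:27 AM − 6:30 = 8:57 PM on Nov 22.
+11 hours and 42 minutes → arrive 8:39 AM UTC on Nov 23.
Flight 2 in UTC: 5:57 PM − 3:30 = 2:27 PM on Nov 22.
+10 hours and 33 minutes → arrive 1:00 AM UTC on Nov 23.
Flight 2 lands earlier by 7 hours 39 minutes.

the second, by 7 hours 39 minutes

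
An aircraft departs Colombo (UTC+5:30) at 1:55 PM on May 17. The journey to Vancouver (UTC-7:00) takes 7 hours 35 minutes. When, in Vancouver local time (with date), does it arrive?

9:00 AM on May 17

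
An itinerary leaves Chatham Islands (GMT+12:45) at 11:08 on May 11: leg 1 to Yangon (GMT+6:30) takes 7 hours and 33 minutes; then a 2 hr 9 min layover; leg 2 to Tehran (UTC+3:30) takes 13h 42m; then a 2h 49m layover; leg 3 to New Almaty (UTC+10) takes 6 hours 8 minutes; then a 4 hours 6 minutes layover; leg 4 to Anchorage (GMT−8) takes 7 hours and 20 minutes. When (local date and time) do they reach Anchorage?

Convert departure to UTC: 11:08 − 12:45 = 22:23 UTC on May 10.
Add 7 hours and 33 minutes leg 1 → 05:56 UTC (May 11).
Add 2 hours 9 minutes layover in Yangon → 08:05 UTC.
Add 13 hours and 42 minutes leg 2 → 21:47 UTC.
Add 2 hours and 49 minutes layover in Tehran → 00:36 UTC (May 12).
Add 6 hours 8 minutes leg 3 → 06:44 UTC.
Add 4 hours 6 minutes layover in New Almaty → 10:50 UTC.
Add 7 hours 20 minutes leg 4 → 18:10 UTC.
Anchorage is UTC−8:00, so local arrival = 18:10 − 8:00 = 10:10 on May 12.

10:10 on May 12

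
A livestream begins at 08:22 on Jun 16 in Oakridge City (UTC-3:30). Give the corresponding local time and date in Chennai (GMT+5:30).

17:22 on June 16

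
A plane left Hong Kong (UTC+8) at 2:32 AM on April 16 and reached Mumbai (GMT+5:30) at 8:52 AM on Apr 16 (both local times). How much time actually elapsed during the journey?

Departure in UTC: 2:32 AM − 8:00 = 6:32 PM on Apr 15.
Arrival in UTC: 8:52 AM − 5:30 = 3:22 AM on Apr 16.
Elapsed = 3:22 AM − 6:32 PM (+1 day) = 8 hours 50 minutes.

8 hours 50 minutes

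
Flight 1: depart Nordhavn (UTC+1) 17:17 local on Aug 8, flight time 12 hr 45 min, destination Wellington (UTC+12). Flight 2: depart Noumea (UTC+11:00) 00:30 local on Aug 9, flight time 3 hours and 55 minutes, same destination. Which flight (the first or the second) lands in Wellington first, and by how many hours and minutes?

the second, by 11 hours 37 minutes

Flight 1 in UTC: 17:17 − 1:00 = 16:17 on Aug 8.
+12 hours 45 minutes → arrive 05:02 UTC on Aug 9.
Flight 2 in UTC: 00:30 − 11:00 = 13:30 on Aug 8.
+3 hours and 55 minutes → arrive 17:25 UTC on Aug 8.
Flight 2 lands earlier by 11 hours 37 minutes.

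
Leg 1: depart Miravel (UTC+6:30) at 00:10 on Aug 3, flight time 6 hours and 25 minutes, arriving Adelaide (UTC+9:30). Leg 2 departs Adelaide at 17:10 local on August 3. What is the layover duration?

Convert departure to UTC: 00:10 − 6:30 = 17:40 UTC on Aug 2.
Add 6 hours 25 minutes flight time → 00:05 UTC (Aug 3).
Adelaide is UTC+9:30, so local arrival = 00:05 + 9:30 = 09:35 on Aug 3.
Layover = 17:10 − 09:35 = 7 hours 35 minutes.

7 hours 35 minutes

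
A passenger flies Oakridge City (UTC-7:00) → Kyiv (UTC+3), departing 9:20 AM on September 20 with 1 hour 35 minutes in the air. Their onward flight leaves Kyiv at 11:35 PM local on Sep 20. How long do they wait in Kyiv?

Convert departure to UTC: 9:20 AM + 7:00 = 4:20 PM UTC on Sep 20.
Add 1 hour and 35 minutes flight time → 5:55 PM UTC.
Kyiv is UTC+3:00, so local arrival = 5:55 PM + 3:00 = 8:55 PM on Sep 20.
Layover = 11:35 PM − 8:55 PM = 2 hours 40 minutes.

2 hours 40 minutes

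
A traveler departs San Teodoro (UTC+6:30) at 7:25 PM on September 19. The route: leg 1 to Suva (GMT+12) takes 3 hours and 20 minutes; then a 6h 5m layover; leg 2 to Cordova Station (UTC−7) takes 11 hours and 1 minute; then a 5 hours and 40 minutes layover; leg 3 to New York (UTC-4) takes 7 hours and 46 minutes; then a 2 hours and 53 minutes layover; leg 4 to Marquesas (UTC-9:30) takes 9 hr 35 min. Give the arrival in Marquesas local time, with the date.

Convert departure to UTC: 7:25 PM − 6:30 = 12:55 PM UTC on Sep 19.
Add 3 hours 20 minutes leg 1 → 4:15 PM UTC.
Add 6 hours 5 minutes layover in Suva → 10:20 PM UTC.
Add 11 hours 1 minute leg 2 → 9:21 AM UTC (Sep 20).
Add 5 hours and 40 minutes layover in Cordova Station → 3:01 PM UTC.
Add 7 hours 46 minutes leg 3 → 10:47 PM UTC.
Add 2 hours 53 minutes layover in New York → 1:40 AM UTC (Sep 21).
Add 9 hours and 35 minutes leg 4 → 11:15 AM UTC.
Marquesas is UTC−9:30, so local arrival = 11:15 AM − 9:30 = 1:45 AM on Sep 21.

1:45 AM on September 21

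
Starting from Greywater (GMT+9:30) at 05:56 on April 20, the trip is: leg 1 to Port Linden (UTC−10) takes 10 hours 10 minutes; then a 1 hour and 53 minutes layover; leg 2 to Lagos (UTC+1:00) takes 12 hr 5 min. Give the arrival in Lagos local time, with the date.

21:34 on April 20

Convert departure to UTC: 05:56 − 9:30 = 20:26 UTC on Apr 19.
Add 10 hours 10 minutes leg 1 → 06:36 UTC (Apr 20).
Add 1 hour 53 minutes layover in Port Linden → 08:29 UTC.
Add 12 hours 5 minutes leg 2 → 20:34 UTC.
Lagos is UTC+1:00, so local arrival = 20:34 + 1:00 = 21:34 on Apr 20.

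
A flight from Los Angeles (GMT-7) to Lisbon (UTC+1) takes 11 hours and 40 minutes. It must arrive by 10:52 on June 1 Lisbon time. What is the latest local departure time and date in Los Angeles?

15:12 on May 31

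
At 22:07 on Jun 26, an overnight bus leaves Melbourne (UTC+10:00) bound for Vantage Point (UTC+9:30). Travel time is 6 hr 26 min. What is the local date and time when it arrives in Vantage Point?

04:03 on June 27

Vantage Point is 0:30 behind Melbourne.
After 6 hours 26 minutes it is 04:33 (Jun 27) in Melbourne.
Shift by the zone difference: 04:33 − 0:30 = 04:03 on Jun 27 in Vantage Point.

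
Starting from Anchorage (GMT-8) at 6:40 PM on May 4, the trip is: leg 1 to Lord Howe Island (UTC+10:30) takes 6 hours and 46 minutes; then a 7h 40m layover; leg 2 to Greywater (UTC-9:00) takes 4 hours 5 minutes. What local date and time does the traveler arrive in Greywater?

12:11 PM on May 5

Convert departure to UTC: 6:40 PM + 8:00 = 2:40 AM UTC on May 5.
Add 6 hours and 46 minutes leg 1 → 9:26 AM UTC.
Add 7 hours and 40 minutes layover in Lord Howe Island → 5:06 PM UTC.
Add 4 hours 5 minutes leg 2 → 9:11 PM UTC.
Greywater is UTC−9:00, so local arrival = 9:11 PM − 9:00 = 12:11 PM on May 5.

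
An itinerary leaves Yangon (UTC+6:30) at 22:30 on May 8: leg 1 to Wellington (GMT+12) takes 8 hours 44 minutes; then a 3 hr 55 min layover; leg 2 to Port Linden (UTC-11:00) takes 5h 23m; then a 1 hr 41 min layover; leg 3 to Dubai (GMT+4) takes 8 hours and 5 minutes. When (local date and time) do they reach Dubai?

Convert departure to UTC: 22:30 − 6:30 = 16:00 UTC on May 8.
Add 8 hours and 44 minutes leg 1 → 00:44 UTC (May 9).
Add 3 hours 55 minutes layover in Wellington → 04:39 UTC.
Add 5 hours and 23 minutes leg 2 → 10:02 UTC.
Add 1 hour and 41 minutes layover in Port Linden → 11:43 UTC.
Add 8 hours and 5 minutes leg 3 → 19:48 UTC.
Dubai is UTC+4:00, so local arrival = 19:48 + 4:00 = 23:48 on May 9.

23:48 on May 9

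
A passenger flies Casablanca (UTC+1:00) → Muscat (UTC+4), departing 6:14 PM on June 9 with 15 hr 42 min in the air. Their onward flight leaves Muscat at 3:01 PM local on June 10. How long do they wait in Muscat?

Convert departure to UTC: 6:14 PM − 1:00 = 5:14 PM UTC on Jun 9.
Add 15 hours 42 minutes flight time → 8:56 AM UTC (Jun 10).
Muscat is UTC+4:00, so local arrival = 8:56 AM + 4:00 = 12:56 PM on Jun 10.
Layover = 3:01 PM − 12:56 PM = 2 hours 5 minutes.

2 hours 5 minutes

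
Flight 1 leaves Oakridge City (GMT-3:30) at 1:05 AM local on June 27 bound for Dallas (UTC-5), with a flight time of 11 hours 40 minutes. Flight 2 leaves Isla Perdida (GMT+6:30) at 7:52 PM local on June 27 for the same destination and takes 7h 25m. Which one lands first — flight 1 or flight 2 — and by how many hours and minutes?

Flight 1 in UTC: 1:05 AM + 3:30 = 4:35 AM on Jun 27.
+11 hours and 40 minutes → arrive 4:15 PM UTC on Jun 27.
Flight 2 in UTC: 7:52 PM − 6:30 = 1:22 PM on Jun 27.
+7 hours 25 minutes → arrive 8:47 PM UTC on Jun 27.
Flight 1 lands earlier by 4 hours 32 minutes.

the first, by 4 hours 32 minutes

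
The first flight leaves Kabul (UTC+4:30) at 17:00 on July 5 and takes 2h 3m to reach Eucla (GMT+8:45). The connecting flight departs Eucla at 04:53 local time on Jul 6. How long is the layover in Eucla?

5 hours 35 minutes

Convert departure to UTC: 17:00 − 4:30 = 12:30 UTC on Jul 5.
Add 2 hours 3 minutes flight time → 14:33 UTC.
Eucla is UTC+8:45, so local arrival = 14:33 + 8:45 = 23:18 on Jul 5.
Layover = 04:53 − 23:18 (+1 day) = 5 hours 35 minutes.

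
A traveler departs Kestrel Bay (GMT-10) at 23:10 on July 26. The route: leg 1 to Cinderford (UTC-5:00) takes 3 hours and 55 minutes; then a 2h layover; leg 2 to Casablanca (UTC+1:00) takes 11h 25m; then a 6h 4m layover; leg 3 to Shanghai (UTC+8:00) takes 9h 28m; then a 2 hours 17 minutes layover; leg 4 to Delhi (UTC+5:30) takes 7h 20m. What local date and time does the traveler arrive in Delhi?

Convert departure to UTC: 23:10 + 10:00 = 09:10 UTC on Jul 27.
Add 3 hours and 55 minutes leg 1 → 13:05 UTC.
Add 2 hours layover in Cinderford → 15:05 UTC.
Add 11 hours and 25 minutes leg 2 → 02:30 UTC (Jul 28).
Add 6 hours 4 minutes layover in Casablanca → 08:34 UTC.
Add 9 hours and 28 minutes leg 3 → 18:02 UTC.
Add 2 hours 17 minutes layover in Shanghai → 20:19 UTC.
Add 7 hours 20 minutes leg 4 → 03:39 UTC (Jul 29).
Delhi is UTC+5:30, so local arrival = 03:39 + 5:30 = 09:09 on Jul 29.

09:09 on July 29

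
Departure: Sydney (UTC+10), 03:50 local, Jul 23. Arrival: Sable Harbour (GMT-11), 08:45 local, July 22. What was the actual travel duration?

Departure in UTC: 03:50 − 10:00 = 17:50 on Jul 22.
Arrival in UTC: 08:45 + 11:00 = 19:45 on Jul 22.
Elapsed = 19:45 − 17:50 = 1 hour 55 minutes.

1 hour 55 minutes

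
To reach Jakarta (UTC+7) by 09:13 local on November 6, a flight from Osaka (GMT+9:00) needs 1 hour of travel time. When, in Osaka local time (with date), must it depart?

Target arrival in UTC: 09:13 − 7:00 = 02:13 on Nov 6.
Subtract 1 hour → departure 01:13 UTC on Nov 6.
Osaka is UTC+9:00: 01:13 + 9:00 = 10:13 on Nov 6.

10:13 on November 6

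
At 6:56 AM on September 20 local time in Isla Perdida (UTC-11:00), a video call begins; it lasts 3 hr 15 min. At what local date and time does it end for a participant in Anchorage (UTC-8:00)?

Anchorage is 3:00 ahead of Isla Perdida.
After 3 hours and 15 minutes it is 10:11 AM in Isla Perdida.
Shift by the zone difference: 10:11 AM + 3:00 = 1:11 PM on Sep 20 in Anchorage.

1:11 PM on Sep 20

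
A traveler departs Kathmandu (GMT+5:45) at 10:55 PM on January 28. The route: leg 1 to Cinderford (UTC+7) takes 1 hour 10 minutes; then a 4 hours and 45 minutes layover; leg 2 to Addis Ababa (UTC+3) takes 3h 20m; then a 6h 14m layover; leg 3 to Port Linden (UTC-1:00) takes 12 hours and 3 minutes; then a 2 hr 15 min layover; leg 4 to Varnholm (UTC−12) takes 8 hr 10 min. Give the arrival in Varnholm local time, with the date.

7:07 PM on Jan 29

Convert departure to UTC: 10:55 PM − 5:45 = 5:10 PM UTC on Jan 28.
Add 1 hour 10 minutes leg 1 → 6:20 PM UTC.
Add 4 hours 45 minutes layover in Cinderford → 11:05 PM UTC.
Add 3 hours and 20 minutes leg 2 → 2:25 AM UTC (Jan 29).
Add 6 hours and 14 minutes layover in Addis Ababa → 8:39 AM UTC.
Add 12 hours and 3 minutes leg 3 → 8:42 PM UTC.
Add 2 hours and 15 minutes layover in Port Linden → 10:57 PM UTC.
Add 8 hours and 10 minutes leg 4 → 7:07 AM UTC (Jan 30).
Varnholm is UTC−12:00, so local arrival = 7:07 AM − 12:00 = 7:07 PM on Jan 29.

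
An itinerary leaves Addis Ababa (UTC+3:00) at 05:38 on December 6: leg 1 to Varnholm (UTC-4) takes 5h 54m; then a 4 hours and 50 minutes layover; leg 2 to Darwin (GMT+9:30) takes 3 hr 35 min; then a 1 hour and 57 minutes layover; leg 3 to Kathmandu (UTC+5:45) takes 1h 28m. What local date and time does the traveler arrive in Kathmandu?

Convert departure to UTC: 05:38 − 3:00 = 02:38 UTC on Dec 6.
Add 5 hours 54 minutes leg 1 → 08:32 UTC.
Add 4 hours and 50 minutes layover in Varnholm → 13:22 UTC.
Add 3 hours and 35 minutes leg 2 → 16:57 UTC.
Add 1 hour 57 minutes layover in Darwin → 18:54 UTC.
Add 1 hour 28 minutes leg 3 → 20:22 UTC.
Kathmandu is UTC+5:45, so local arrival = 20:22 + 5:45 = 02:07 on Dec 7.

02:07 on Dec 7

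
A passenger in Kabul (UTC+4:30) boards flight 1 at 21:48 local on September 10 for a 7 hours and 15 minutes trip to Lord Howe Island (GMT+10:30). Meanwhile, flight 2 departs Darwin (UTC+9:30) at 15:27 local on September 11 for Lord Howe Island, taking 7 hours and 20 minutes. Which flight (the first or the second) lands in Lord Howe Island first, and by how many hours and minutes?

the first, by 12 hours 44 minutes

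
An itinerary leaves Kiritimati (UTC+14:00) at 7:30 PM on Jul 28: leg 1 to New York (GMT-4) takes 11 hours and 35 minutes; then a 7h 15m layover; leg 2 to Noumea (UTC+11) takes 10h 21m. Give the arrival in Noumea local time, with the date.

9:41 PM on July 29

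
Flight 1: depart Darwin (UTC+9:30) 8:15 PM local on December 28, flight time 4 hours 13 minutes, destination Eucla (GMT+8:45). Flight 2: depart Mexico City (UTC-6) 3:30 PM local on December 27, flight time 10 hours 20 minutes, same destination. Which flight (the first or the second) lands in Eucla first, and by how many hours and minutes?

the second, by 7 hours 8 minutes

Flight 1 in UTC: 8:15 PM − 9:30 = 10:45 AM on Dec 28.
+4 hours 13 minutes → arrive 2:58 PM UTC on Dec 28.
Flight 2 in UTC: 3:30 PM + 6:00 = 9:30 PM on Dec 27.
+10 hours and 20 minutes → arrive 7:50 AM UTC on Dec 28.
Flight 2 lands earlier by 7 hours 8 minutes.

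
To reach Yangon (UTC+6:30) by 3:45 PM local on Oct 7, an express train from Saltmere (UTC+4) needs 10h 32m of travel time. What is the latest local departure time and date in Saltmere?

2:43 AM on October 7

Target arrival in UTC: 3:45 PM − 6:30 = 9:15 AM on Oct 7.
Subtract 10 hours 32 minutes → departure 10:43 PM UTC on Oct 6.
Saltmere is UTC+4:00: 10:43 PM + 4:00 = 2:43 AM on Oct 7.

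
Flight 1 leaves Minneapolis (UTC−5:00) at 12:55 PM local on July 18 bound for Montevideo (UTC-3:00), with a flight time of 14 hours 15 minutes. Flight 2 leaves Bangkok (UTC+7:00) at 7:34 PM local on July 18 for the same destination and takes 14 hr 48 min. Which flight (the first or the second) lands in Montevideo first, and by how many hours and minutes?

the second, by 4 hours 48 minutes

Flight 1 in UTC: 12:55 PM + 5:00 = 5:55 PM on Jul 18.
+14 hours and 15 minutes → arrive 8:10 AM UTC on Jul 19.
Flight 2 in UTC: 7:34 PM − 7:00 = 12:34 PM on Jul 18.
+14 hours and 48 minutes → arrive 3:22 AM UTC on Jul 19.
Flight 2 lands earlier by 4 hours 48 minutes.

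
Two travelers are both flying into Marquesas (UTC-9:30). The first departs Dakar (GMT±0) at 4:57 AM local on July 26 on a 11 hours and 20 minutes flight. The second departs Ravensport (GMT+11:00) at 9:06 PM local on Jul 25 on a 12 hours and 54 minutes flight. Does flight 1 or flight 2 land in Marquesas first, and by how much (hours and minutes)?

Flight 1 departs at 4:57 AM UTC (Jul 26).
+11 hours and 20 minutes → arrive 4:17 PM UTC on Jul 26.
Flight 2 in UTC: 9:06 PM − 11:00 = 10:06 AM on Jul 25.
+12 hours 54 minutes → arrive 11:00 PM UTC on Jul 25.
Flight 2 lands earlier by 17 hours 17 minutes.

the second, by 17 hours 17 minutes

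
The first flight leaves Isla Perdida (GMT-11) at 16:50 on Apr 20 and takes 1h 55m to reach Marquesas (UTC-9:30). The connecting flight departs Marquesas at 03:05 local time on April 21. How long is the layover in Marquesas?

6 hours 50 minutes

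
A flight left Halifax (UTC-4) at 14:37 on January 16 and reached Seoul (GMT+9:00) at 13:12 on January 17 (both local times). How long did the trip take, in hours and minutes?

Departure in UTC: 14:37 + 4:00 = 18:37 on Jan 16.
Arrival in UTC: 13:12 − 9:00 = 04:12 on Jan 17.
Elapsed = 04:12 − 18:37 (+1 day) = 9 hours 35 minutes.

9 hours 35 minutes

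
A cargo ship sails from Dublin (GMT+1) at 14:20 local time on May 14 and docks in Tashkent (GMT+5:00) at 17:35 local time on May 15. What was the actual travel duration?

Tashkent is 4:00 ahead of Dublin.
Clock-face elapsed time (ignoring zones) is 27 hours 15 minutes.
Actual elapsed = 27 hours 15 minutes − 4:00 = 23 hours 15 minutes.

23 hours 15 minutes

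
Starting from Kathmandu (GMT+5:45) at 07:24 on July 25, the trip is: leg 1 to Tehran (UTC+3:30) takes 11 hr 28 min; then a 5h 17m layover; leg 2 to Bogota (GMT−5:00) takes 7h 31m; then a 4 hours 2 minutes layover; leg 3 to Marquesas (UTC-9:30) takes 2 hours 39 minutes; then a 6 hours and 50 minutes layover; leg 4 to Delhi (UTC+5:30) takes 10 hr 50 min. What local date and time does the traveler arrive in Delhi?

07:46 on July 27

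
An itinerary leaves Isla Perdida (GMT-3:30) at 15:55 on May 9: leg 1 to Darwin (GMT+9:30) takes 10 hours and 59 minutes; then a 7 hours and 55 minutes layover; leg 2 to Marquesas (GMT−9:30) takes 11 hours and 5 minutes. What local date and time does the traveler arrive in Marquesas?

15:54 on May 10

Convert departure to UTC: 15:55 + 3:30 = 19:25 UTC on May 9.
Add 10 hours and 59 minutes leg 1 → 06:24 UTC (May 10).
Add 7 hours and 55 minutes layover in Darwin → 14:19 UTC.
Add 11 hours 5 minutes leg 2 → 01:24 UTC (May 11).
Marquesas is UTC−9:30, so local arrival = 01:24 − 9:30 = 15:54 on May 10.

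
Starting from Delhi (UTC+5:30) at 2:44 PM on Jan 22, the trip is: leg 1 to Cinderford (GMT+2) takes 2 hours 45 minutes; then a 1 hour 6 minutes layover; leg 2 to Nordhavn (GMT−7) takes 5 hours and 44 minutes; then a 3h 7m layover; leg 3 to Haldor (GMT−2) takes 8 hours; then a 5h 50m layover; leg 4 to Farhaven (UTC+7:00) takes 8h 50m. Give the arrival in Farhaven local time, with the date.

Convert departure to UTC: 2:44 PM − 5:30 = 9:14 AM UTC on Jan 22.
Add 2 hours 45 minutes leg 1 → 11:59 AM UTC.
Add 1 hour 6 minutes layover in Cinderford → 1:05 PM UTC.
Add 5 hours 44 minutes leg 2 → 6:49 PM UTC.
Add 3 hours 7 minutes layover in Nordhavn → 9:56 PM UTC.
Add 8 hours leg 3 → 5:56 AM UTC (Jan 23).
Add 5 hours and 50 minutes layover in Haldor → 11:46 AM UTC.
Add 8 hours and 50 minutes leg 4 → 8:36 PM UTC.
Farhaven is UTC+7:00, so local arrival = 8:36 PM + 7:00 = 3:36 AM on Jan 24.

3:36 AM on Jan 24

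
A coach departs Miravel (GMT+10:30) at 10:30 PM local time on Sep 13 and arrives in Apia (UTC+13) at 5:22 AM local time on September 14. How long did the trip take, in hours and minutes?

4 hours 22 minutes

Apia is 2:30 ahead of Miravel.
Clock-face elapsed time (ignoring zones) is 6 hours 52 minutes.
Actual elapsed = 6 hours 52 minutes − 2:30 = 4 hours 22 minutes.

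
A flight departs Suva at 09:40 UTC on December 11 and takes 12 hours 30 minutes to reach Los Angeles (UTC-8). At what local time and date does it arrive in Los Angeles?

14:10 on Dec 11

Departure is given in UTC: 09:40 on Dec 11.
Add 12 hours 30 minutes → 22:10 UTC.
Los Angeles is UTC−8:00: 22:10 − 8:00 = 14:10 on Dec 11.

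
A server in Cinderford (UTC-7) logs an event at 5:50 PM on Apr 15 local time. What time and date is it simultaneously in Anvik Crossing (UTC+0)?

12:50 AM on April 16

In UTC: 5:50 PM + 7:00 = 12:50 AM on Apr 16.
Anvik Crossing is UTC+0, so it is 12:50 AM on Apr 16.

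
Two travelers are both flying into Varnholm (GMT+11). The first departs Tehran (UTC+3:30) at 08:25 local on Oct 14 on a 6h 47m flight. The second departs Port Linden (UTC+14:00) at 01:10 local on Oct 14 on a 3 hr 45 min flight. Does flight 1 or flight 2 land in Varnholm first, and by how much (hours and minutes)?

Flight 1 in UTC: 08:25 − 3:30 = 04:55 on Oct 14.
+6 hours and 47 minutes → arrive 11:42 UTC on Oct 14.
Flight 2 in UTC: 01:10 − 14:00 = 11:10 on Oct 13.
+3 hours 45 minutes → arrive 14:55 UTC on Oct 13.
Flight 2 lands earlier by 20 hours 47 minutes.

the second, by 20 hours 47 minutes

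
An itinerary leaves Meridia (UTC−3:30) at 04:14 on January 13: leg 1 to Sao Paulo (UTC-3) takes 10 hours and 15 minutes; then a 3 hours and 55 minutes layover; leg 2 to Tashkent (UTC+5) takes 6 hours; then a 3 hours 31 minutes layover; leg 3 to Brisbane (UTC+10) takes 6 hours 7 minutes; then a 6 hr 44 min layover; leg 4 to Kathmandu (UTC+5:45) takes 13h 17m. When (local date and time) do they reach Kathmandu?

15:18 on Jan 15

Convert departure to UTC: 04:14 + 3:30 = 07:44 UTC on Jan 13.
Add 10 hours and 15 minutes leg 1 → 17:59 UTC.
Add 3 hours and 55 minutes layover in Sao Paulo → 21:54 UTC.
Add 6 hours leg 2 → 03:54 UTC (Jan 14).
Add 3 hours and 31 minutes layover in Tashkent → 07:25 UTC.
Add 6 hours and 7 minutes leg 3 → 13:32 UTC.
Add 6 hours and 44 minutes layover in Brisbane → 20:16 UTC.
Add 13 hours and 17 minutes leg 4 → 09:33 UTC (Jan 15).
Kathmandu is UTC+5:45, so local arrival = 09:33 + 5:45 = 15:18 on Jan 15.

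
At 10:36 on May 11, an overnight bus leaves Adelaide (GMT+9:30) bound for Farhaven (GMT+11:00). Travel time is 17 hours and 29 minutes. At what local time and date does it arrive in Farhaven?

05:35 on May 12

Convert departure to UTC: 10:36 − 9:30 = 01:06 UTC on May 11.
Add 17 hours and 29 minutes travel time → 18:35 UTC.
Farhaven is UTC+11:00, so local arrival = 18:35 + 11:00 = 05:35 on May 12.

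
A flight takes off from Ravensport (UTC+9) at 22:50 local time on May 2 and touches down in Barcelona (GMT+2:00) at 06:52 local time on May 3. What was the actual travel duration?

Barcelona is 7:00 behind Ravensport.
Clock-face elapsed time (ignoring zones) is 8 hours 2 minutes.
Actual elapsed = 8 hours 2 minutes + 7:00 = 15 hours 2 minutes.

15 hours 2 minutes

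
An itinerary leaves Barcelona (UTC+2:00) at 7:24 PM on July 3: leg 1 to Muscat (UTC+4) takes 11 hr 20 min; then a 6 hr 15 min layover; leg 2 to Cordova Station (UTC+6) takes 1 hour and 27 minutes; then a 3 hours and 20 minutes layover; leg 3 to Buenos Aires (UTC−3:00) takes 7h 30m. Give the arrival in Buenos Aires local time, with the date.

Convert departure to UTC: 7:24 PM − 2:00 = 5:24 PM UTC on Jul 3.
Add 11 hours 20 minutes leg 1 → 4:44 AM UTC (Jul 4).
Add 6 hours 15 minutes layover in Muscat → 10:59 AM UTC.
Add 1 hour and 27 minutes leg 2 → 12:26 PM UTC.
Add 3 hours 20 minutes layover in Cordova Station → 3:46 PM UTC.
Add 7 hours and 30 minutes leg 3 → 11:16 PM UTC.
Buenos Aires is UTC−3:00, so local arrival = 11:16 PM − 3:00 = 8:16 PM on Jul 4.

8:16 PM on July 4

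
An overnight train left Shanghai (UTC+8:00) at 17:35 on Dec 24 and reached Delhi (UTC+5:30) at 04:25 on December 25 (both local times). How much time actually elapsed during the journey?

Departure in UTC: 17:35 − 8:00 = 09:35 on Dec 24.
Arrival in UTC: 04:25 − 5:30 = 22:55 on Dec 24.
Elapsed = 22:55 − 09:35 = 13 hours 20 minutes.

13 hours 20 minutes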